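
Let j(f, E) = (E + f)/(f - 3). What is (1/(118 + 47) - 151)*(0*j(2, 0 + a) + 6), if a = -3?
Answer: -49828/55 ≈ -905.96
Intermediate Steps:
j(f, E) = (E + f)/(-3 + f)
(1/(118 + 47) - 151)*(0*j(2, 0 + a) + 6) = (1/(118 + 47) - 151)*(0*(((0 - 3) + 2)/(-3 + 2)) + 6) = (1/165 - 151)*(0*((-3 + 2)/(-1)) + 6) = (1/165 - 151)*(0*(-1*(-1)) + 6) = -24914*(0*1 + 6)/165 = -24914*(0 + 6)/165 = -24914/165*6 = -49828/55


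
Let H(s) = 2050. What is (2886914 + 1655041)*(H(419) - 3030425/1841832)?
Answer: 5711849324072375/613944 ≈ 9.3035e+9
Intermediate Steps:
(2886914 + 1655041)*(H(419) - 3030425/1841832) = (2886914 + 1655041)*(2050 - 3030425/1841832) = 4541955*(2050 - 3030425*1/1841832) = 4541955*(2050 - 3030425/1841832) = 4541955*(3772725175/1841832) = 5711849324072375/613944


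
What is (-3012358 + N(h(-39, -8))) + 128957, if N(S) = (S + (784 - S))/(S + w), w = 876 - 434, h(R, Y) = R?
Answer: -1162009819/403 ≈ -2.8834e+6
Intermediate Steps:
w = 442
N(S) = 784/(442 + S) (N(S) = (S + (784 - S))/(S + 442) = 784/(442 + S))
(-3012358 + N(h(-39, -8))) + 128957 = (-3012358 + 784/(442 - 39)) + 128957 = (-3012358 + 784/403) + 128957 = -1213979490/403 + 128957 = -1162009819/403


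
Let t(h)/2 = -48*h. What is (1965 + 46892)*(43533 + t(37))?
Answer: 1953351717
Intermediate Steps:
t(h) = -96*h (t(h) = 2*(-48*h) = -96*h)
(1965 + 46892)*(43533 + t(37)) = (1965 + 46892)*(43533 - 96*37) = 48857*(43533 - 3552) = 48857*39981 = 1953351717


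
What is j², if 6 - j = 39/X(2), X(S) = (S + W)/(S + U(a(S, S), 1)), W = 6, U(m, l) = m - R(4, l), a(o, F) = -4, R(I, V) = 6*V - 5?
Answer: 27225/64 ≈ 425.39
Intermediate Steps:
R(I, V) = -5 + 6*V
U(m, l) = 5 + m - 6*l (U(m, l) = m - (-5 + 6*l) = m + (5 - 6*l) = 5 + m - 6*l)
X(S) = (6 + S)/(-5 + S) (X(S) = (S + 6)/(S + (5 - 4 - 6*1)) = (6 + S)/(S + (5 - 4 - 6)) = (6 + S)/(S - 5) = (6 + S)/(-5 + S))
j = 165/8 (j = 6 - 39/((6 + 2)/(-5 + 2)) = 6 - 39/(8/(-3)) = 6 - 39/((-⅓*8)) = 6 - 39/(-8/3) = 6 - 39*(-3)/8 = 6 - 1*(-117/8) = 6 + 117/8 = 165/8 ≈ 20.625)
j² = (165/8)² = 27225/64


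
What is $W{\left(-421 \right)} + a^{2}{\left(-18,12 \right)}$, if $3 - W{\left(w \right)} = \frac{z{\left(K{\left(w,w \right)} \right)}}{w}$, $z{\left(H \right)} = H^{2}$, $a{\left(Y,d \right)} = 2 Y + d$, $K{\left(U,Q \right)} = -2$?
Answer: $\frac{243763}{421} \approx 579.01$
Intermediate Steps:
$a{\left(Y,d \right)} = d + 2 Y$
$W{\left(w \right)} = 3 - \frac{4}{w}$ ($W{\left(w \right)} = 3 - \frac{\left(-2\right)^{2}}{w} = 3 - \frac{4}{w}$)
$W{\left(-421 \right)} + a^{2}{\left(-18,12 \right)} = \left(3 - \frac{4}{-421}\right) + \left(12 + 2 \left(-18\right)\right)^{2} = \left(3 - - \frac{4}{421}\right) + \left(12 - 36\right)^{2} = \left(3 + \frac{4}{421}\right) + \left(-24\right)^{2} = \frac{1267}{421} + 576 = \frac{243763}{421}$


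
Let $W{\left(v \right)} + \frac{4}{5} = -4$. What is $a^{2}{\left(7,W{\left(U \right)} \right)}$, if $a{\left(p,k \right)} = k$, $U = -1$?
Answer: $\frac{576}{25} \approx 23.04$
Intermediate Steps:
$W{\left(v \right)} = - \frac{24}{5}$ ($W{\left(v \right)} = - \frac{4}{5} - 4 = - \frac{24}{5}$)
$a^{2}{\left(7,W{\left(U \right)} \right)} = \left(- \frac{24}{5}\right)^{2} = \frac{576}{25}$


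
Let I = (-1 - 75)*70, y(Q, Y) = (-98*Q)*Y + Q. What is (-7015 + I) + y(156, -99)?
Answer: 1501333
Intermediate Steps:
y(Q, Y) = Q - 98*Q*Y (y(Q, Y) = -98*Q*Y + Q = Q - 98*Q*Y)
I = -5320 (I = -76*70 = -5320)
(-7015 + I) + y(156, -99) = (-7015 - 5320) + 156*(1 - 98*(-99)) = -12335 + 156*(1 + 9702) = -12335 + 156*9703 = -12335 + 1513668 = 1501333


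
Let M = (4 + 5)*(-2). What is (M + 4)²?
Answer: 196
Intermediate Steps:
M = -18 (M = 9*(-2) = -18)
(M + 4)² = (-18 + 4)² = (-14)² = 196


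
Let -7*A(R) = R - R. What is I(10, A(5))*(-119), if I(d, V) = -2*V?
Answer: 0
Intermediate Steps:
A(R) = 0 (A(R) = -(R - R)/7 = -⅐*0 = 0)
I(10, A(5))*(-119) = -2*0*(-119) = 0*(-119) = 0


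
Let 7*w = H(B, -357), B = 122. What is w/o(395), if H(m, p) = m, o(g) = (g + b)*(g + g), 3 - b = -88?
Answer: 61/1343790 ≈ 4.5394e-5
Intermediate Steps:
b = 91 (b = 3 - 1*(-88) = 3 + 88 = 91)
o(g) = 2*g*(91 + g) (o(g) = (g + 91)*(g + g) = (91 + g)*(2*g) = 2*g*(91 + g))
w = 122/7 (w = (⅐)*122 = 122/7 ≈ 17.429)
w/o(395) = 122/(7*((2*395*(91 + 395)))) = 122/(7*((2*395*486))) = (122/7)/383940 = (122/7)*(1/383940) = 61/1343790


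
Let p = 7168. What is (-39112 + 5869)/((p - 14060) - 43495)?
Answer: 33243/50387 ≈ 0.65975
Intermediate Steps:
(-39112 + 5869)/((p - 14060) - 43495) = (-39112 + 5869)/((7168 - 14060) - 43495) = -33243/(-6892 - 43495) = -33243/(-50387) = -33243*(-1/50387) = 33243/50387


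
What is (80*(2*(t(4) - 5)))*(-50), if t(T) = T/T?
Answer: 32000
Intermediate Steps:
t(T) = 1
(80*(2*(t(4) - 5)))*(-50) = (80*(2*(1 - 5)))*(-50) = (80*(2*(-4)))*(-50) = (80*(-8))*(-50) = -640*(-50) = 32000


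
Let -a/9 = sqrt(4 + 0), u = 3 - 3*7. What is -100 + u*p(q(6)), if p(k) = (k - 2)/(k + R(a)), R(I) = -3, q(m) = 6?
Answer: -124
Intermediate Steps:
u = -18 (u = 3 - 21 = -18)
a = -18 (a = -9*sqrt(4 + 0) = -9*sqrt(4) = -9*2 = -18)
p(k) = (-2 + k)/(-3 + k) (p(k) = (k - 2)/(k - 3) = (-2 + k)/(-3 + k))
-100 + u*p(q(6)) = -100 - 18*(-2 + 6)/(-3 + 6) = -100 - 18*4/3 = -100 - 24 = -124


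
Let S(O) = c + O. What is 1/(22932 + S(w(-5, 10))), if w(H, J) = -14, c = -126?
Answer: 1/22792 ≈ 4.3875e-5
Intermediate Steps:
S(O) = -126 + O
1/(22932 + S(w(-5, 10))) = 1/(22932 + (-126 - 14)) = 1/(22932 - 140) = 1/22792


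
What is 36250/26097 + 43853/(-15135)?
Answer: -198595997/131659365 ≈ -1.5084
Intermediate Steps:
36250/26097 + 43853/(-15135) = 36250*(1/26097) + 43853*(-1/15135) = 36250/26097 - 43853/15135 = -198595997/131659365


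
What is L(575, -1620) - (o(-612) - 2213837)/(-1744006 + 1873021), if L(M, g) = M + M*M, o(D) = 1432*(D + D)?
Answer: 8546746921/25803 ≈ 3.3123e+5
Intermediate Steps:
o(D) = 2864*D (o(D) = 1432*(2*D) = 2864*D)
L(M, g) = M + M**2
L(575, -1620) - (o(-612) - 2213837)/(-1744006 + 1873021) = 575*(1 + 575) - (2864*(-612) - 2213837)/(-1744006 + 1873021) = 575*576 - (-1752768 - 2213837)/129015 = 331200 - (-3966605)/129015 = 331200 - 1*(-793321/25803) = 331200 + 793321/25803 = 8546746921/25803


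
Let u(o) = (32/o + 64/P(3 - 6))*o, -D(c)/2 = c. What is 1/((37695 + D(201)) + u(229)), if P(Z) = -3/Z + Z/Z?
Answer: 1/44653 ≈ 2.2395e-5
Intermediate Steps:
D(c) = -2*c
P(Z) = 1 - 3/Z (P(Z) = -3/Z + 1 = 1 - 3/Z)
u(o) = o*(32 + 32/o) (u(o) = (32/o + 64/(((-3 + (3 - 6))/(3 - 6))))*o = (32/o + 64/(((-3 - 3)/(-3))))*o = (32/o + 64/((-⅓*(-6))))*o = (32/o + 64/2)*o = (32/o + 64*(½))*o = (32/o + 32)*o = (32 + 32/o)*o = o*(32 + 32/o))
1/((37695 + D(201)) + u(229)) = 1/((37695 - 2*201) + (32 + 32*229)) = 1/((37695 - 402) + (32 + 7328)) = 1/(37293 + 7360) = 1/44653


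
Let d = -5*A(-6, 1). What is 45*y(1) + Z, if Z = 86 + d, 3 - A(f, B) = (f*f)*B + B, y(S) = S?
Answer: 301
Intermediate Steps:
A(f, B) = 3 - B - B*f² (A(f, B) = 3 - ((f*f)*B + B) = 3 - (f²*B + B) = 3 - (B*f² + B) = 3 - (B + B*f²) = 3 + (-B - B*f²) = 3 - B - B*f²)
d = 170 (d = -5*(3 - 1*1 - 1*1*(-6)²) = -5*(3 - 1 - 1*1*36) = -5*(3 - 1 - 36) = -5*(-34) = 170)
Z = 256 (Z = 86 + 170 = 256)
45*y(1) + Z = 45*1 + 256 = 45 + 256 = 301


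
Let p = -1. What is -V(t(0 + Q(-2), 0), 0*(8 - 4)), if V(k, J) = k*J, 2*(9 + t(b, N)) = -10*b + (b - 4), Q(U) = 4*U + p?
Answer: 0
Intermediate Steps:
Q(U) = -1 + 4*U (Q(U) = 4*U - 1 = -1 + 4*U)
t(b, N) = -11 - 9*b/2 (t(b, N) = -9 + (-10*b + (b - 4))/2 = -9 + (-10*b + (-4 + b))/2 = -9 + (-4 - 9*b)/2 = -9 + (-2 - 9*b/2) = -11 - 9*b/2)
V(k, J) = J*k
-V(t(0 + Q(-2), 0), 0*(8 - 4)) = -0*(8 - 4)*(-11 - 9*(0 + (-1 + 4*(-2)))/2) = -0*4*(-11 - 9*(0 + (-1 - 8))/2) = -0*(-11 - 9*(0 - 9)/2) = -0*(-11 - 9/2*(-9)) = -0*(-11 + 81/2) = -0*59/2 = -1*0 = 0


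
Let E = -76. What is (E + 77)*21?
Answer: 21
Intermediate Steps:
(E + 77)*21 = (-76 + 77)*21 = 1*21 = 21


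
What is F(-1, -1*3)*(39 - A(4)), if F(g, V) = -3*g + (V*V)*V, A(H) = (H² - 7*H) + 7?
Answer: -1056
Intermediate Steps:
A(H) = 7 + H² - 7*H
F(g, V) = V³ - 3*g (F(g, V) = -3*g + V²*V = -3*g + V³ = V³ - 3*g)
F(-1, -1*3)*(39 - A(4)) = ((-1*3)³ - 3*(-1))*(39 - (7 + 4² - 7*4)) = ((-3)³ + 3)*(39 - (7 + 16 - 28)) = (-27 + 3)*(39 - 1*(-5)) = -24*(39 + 5) = -24*44 = -1056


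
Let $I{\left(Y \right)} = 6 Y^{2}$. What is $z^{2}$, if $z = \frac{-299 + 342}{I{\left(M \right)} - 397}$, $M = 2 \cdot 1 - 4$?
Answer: $\frac{1849}{139129} \approx 0.01329$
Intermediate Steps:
$M = -2$ ($M = 2 - 4 = -2$)
$z = - \frac{43}{373}$ ($z = \frac{-299 + 342}{6 \left(-2\right)^{2} - 397} = \frac{43}{6 \cdot 4 - 397} = \frac{43}{24 - 397} = \frac{43}{-373} = 43 \left(- \frac{1}{373}\right) = - \frac{43}{373} \approx -0.11528$)
$z^{2} = \left(- \frac{43}{373}\right)^{2} = \frac{1849}{139129}$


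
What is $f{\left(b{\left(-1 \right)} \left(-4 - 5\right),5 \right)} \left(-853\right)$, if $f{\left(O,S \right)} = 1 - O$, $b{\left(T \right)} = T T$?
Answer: $-8530$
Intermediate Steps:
$b{\left(T \right)} = T^{2}$
$f{\left(b{\left(-1 \right)} \left(-4 - 5\right),5 \right)} \left(-853\right) = \left(1 - \left(-1\right)^{2} \left(-4 - 5\right)\right) \left(-853\right) = \left(1 - 1 \left(-9\right)\right) \left(-853\right) = \left(1 - -9\right) \left(-853\right) = \left(1 + 9\right) \left(-853\right) = 10 \left(-853\right) = -8530$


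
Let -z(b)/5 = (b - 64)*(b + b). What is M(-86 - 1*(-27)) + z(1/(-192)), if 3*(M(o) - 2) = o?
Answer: -387077/18432 ≈ -21.000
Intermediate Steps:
M(o) = 2 + o/3
z(b) = -10*b*(-64 + b) (z(b) = -5*(b - 64)*(b + b) = -5*(-64 + b)*2*b = -10*b*(-64 + b))
M(-86 - 1*(-27)) + z(1/(-192)) = (2 + (-86 - 1*(-27))/3) + 10*(64 - 1/(-192))/(-192) = (2 + (-86 + 27)/3) + 10*(-1/192)*(64 - 1*(-1/192)) = (2 + (1/3)*(-59)) + 10*(-1/192)*(64 + 1/192) = (2 - 59/3) + 10*(-1/192)*(12289/192) = -53/3 - 61445/18432 = -387077/18432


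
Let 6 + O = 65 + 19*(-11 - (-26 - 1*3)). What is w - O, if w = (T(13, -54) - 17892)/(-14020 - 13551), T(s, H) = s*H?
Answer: -11037377/27571 ≈ -400.33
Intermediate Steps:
T(s, H) = H*s
w = 18594/27571 (w = (-54*13 - 17892)/(-14020 - 13551) = (-702 - 17892)/(-27571) = -18594*(-1/27571) = 18594/27571 ≈ 0.67440)
O = 401 (O = -6 + (65 + 19*(-11 - (-26 - 1*3))) = -6 + (65 + 19*(-11 - (-26 - 3))) = -6 + (65 + 19*(-11 - 1*(-29))) = -6 + (65 + 19*(-11 + 29)) = -6 + (65 + 19*18) = -6 + (65 + 342) = -6 + 407 = 401)
w - O = 18594/27571 - 1*401 = 18594/27571 - 401 = -11037377/27571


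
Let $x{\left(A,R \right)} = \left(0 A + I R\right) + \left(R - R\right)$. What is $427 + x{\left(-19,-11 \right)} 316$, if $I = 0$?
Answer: $427$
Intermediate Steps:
$x{\left(A,R \right)} = 0$ ($x{\left(A,R \right)} = \left(0 A + 0 R\right) + \left(R - R\right) = \left(0 + 0\right) + 0 = 0 + 0 = 0$)
$427 + x{\left(-19,-11 \right)} 316 = 427 + 0 \cdot 316 = 427 + 0 = 427$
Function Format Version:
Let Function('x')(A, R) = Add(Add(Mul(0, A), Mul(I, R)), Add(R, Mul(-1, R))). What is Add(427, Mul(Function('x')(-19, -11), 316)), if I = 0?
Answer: 427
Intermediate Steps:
Function('x')(A, R) = 0 (Function('x')(A, R) = Add(Add(Mul(0, A), Mul(0, R)), Add(R, Mul(-1, R))) = Add(Add(0, 0), 0) = Add(0, 0) = 0)
Add(427, Mul(Function('x')(-19, -11), 316)) = Add(427, Mul(0, 316)) = Add(427, 0) = 427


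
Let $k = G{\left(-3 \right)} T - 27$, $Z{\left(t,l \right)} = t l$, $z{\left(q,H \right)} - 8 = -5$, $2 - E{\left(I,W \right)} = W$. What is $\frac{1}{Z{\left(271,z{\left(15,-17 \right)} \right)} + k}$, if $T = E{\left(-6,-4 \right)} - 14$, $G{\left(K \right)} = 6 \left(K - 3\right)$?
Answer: $\frac{1}{1074} \approx 0.0009311$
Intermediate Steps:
$E{\left(I,W \right)} = 2 - W$
$G{\left(K \right)} = -18 + 6 K$ ($G{\left(K \right)} = 6 \left(-3 + K\right) = -18 + 6 K$)
$z{\left(q,H \right)} = 3$ ($z{\left(q,H \right)} = 8 - 5 = 3$)
$Z{\left(t,l \right)} = l t$
$T = -8$ ($T = \left(2 - -4\right) - 14 = \left(2 + 4\right) - 14 = 6 - 14 = -8$)
$k = 261$ ($k = \left(-18 + 6 \left(-3\right)\right) \left(-8\right) - 27 = \left(-18 - 18\right) \left(-8\right) - 27 = \left(-36\right) \left(-8\right) - 27 = 288 - 27 = 261$)
$\frac{1}{Z{\left(271,z{\left(15,-17 \right)} \right)} + k} = \frac{1}{3 \cdot 271 + 261} = \frac{1}{813 + 261} = \frac{1}{1074}$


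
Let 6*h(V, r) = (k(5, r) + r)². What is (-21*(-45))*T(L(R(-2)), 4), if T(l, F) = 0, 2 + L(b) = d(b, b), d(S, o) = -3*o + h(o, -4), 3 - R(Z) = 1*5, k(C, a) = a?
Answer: 0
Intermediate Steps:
R(Z) = -2 (R(Z) = 3 - 5 = -2)
h(V, r) = 2*r²/3 (h(V, r) = (r + r)²/6 = (2*r)²/6 = (4*r²)/6 = 2*r²/3)
d(S, o) = 32/3 - 3*o (d(S, o) = -3*o + (⅔)*(-4)² = -3*o + (⅔)*16 = -3*o + 32/3 = 32/3 - 3*o)
L(b) = 26/3 - 3*b (L(b) = -2 + (32/3 - 3*b) = 26/3 - 3*b)
(-21*(-45))*T(L(R(-2)), 4) = -21*(-45)*0 = 945*0 = 0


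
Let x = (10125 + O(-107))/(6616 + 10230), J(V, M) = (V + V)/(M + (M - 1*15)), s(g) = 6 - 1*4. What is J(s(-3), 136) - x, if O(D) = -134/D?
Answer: -271251725/463248154 ≈ -0.58554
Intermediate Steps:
s(g) = 2 (s(g) = 6 - 4 = 2)
J(V, M) = 2*V/(-15 + 2*M) (J(V, M) = (2*V)/(M + (M - 15)) = (2*V)/(M + (-15 + M)) = (2*V)/(-15 + 2*M) = 2*V/(-15 + 2*M))
x = 1083509/1802522 (x = (10125 - 134/(-107))/(6616 + 10230) = (10125 - 134*(-1/107))/16846 = (10125 + 134/107)*(1/16846) = (1083509/107)*(1/16846) = 1083509/1802522 ≈ 0.60111)
J(s(-3), 136) - x = 2*2/(-15 + 2*136) - 1*1083509/1802522 = 2*2/(-15 + 272) - 1083509/1802522 = 2*2/257 - 1083509/1802522 = 2*2*(1/257) - 1083509/1802522 = 4/257 - 1083509/1802522 = -271251725/463248154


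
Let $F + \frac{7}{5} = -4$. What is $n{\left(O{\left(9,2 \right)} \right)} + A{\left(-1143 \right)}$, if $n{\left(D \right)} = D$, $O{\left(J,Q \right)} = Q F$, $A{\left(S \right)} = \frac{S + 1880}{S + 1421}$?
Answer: $- \frac{11327}{1390} \approx -8.1489$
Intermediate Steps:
$F = - \frac{27}{5}$ ($F = - \frac{7}{5} - 4 = - \frac{27}{5} \approx -5.4$)
$A{\left(S \right)} = \frac{1880 + S}{1421 + S}$
$O{\left(J,Q \right)} = - \frac{27 Q}{5}$ ($O{\left(J,Q \right)} = Q \left(- \frac{27}{5}\right) = - \frac{27 Q}{5}$)
$n{\left(O{\left(9,2 \right)} \right)} + A{\left(-1143 \right)} = \left(- \frac{27}{5}\right) 2 + \frac{1880 - 1143}{1421 - 1143} = - \frac{54}{5} + \frac{1}{278} \cdot 737 = - \frac{54}{5} + \frac{737}{278} = - \frac{11327}{1390}$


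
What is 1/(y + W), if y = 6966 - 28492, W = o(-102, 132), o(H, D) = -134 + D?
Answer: -1/21528 ≈ -4.6451e-5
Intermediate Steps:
W = -2 (W = -134 + 132 = -2)
y = -21526
1/(y + W) = 1/(-21526 - 2) = 1/(-21528) = -1/21528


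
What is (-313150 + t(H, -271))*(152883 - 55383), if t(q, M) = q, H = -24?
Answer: -30534465000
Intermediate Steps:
(-313150 + t(H, -271))*(152883 - 55383) = (-313150 - 24)*(152883 - 55383) = -313174*97500 = -30534465000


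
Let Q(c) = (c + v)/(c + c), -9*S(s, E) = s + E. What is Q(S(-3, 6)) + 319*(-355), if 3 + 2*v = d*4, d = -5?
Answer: -452909/4 ≈ -1.1323e+5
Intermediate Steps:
S(s, E) = -E/9 - s/9 (S(s, E) = -(s + E)/9 = -(E + s)/9 = -E/9 - s/9)
v = -23/2 (v = -3/2 + (-5*4)/2 = -3/2 + (½)*(-20) = -3/2 - 10 = -23/2 ≈ -11.500)
Q(c) = (-23/2 + c)/(2*c) (Q(c) = (c - 23/2)/(c + c) = (-23/2 + c)/((2*c)) = (-23/2 + c)*(1/(2*c)) = (-23/2 + c)/(2*c))
Q(S(-3, 6)) + 319*(-355) = (-23 + 2*(-⅑*6 - ⅑*(-3)))/(4*(-⅑*6 - ⅑*(-3))) + 319*(-355) = (-23 + 2*(-⅔ + ⅓))/(4*(-⅔ + ⅓)) - 113245 = (-23 + 2*(-⅓))/(4*(-⅓)) - 113245 = (¼)*(-3)*(-23 - ⅔) - 113245 = (¼)*(-3)*(-71/3) - 113245 = 71/4 - 113245 = -452909/4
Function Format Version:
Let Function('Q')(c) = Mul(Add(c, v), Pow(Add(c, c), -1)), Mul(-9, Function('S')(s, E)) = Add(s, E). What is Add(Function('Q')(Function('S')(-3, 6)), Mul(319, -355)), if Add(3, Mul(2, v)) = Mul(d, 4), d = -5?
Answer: Rational(-452909, 4) ≈ -1.1323e+5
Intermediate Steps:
Function('S')(s, E) = Add(Mul(Rational(-1, 9), E), Mul(Rational(-1, 9), s)) (Function('S')(s, E) = Mul(Rational(-1, 9), Add(s, E)) = Mul(Rational(-1, 9), Add(E, s)) = Add(Mul(Rational(-1, 9), E), Mul(Rational(-1, 9), s)))
v = Rational(-23, 2) (v = Add(Rational(-3, 2), Mul(Rational(1, 2), Mul(-5, 4))) = Add(Rational(-3, 2), Mul(Rational(1, 2), -20)) = Add(Rational(-3, 2), -10) = Rational(-23, 2) ≈ -11.500)
Function('Q')(c) = Mul(Rational(1, 2), Pow(c, -1), Add(Rational(-23, 2), c)) (Function('Q')(c) = Mul(Add(c, Rational(-23, 2)), Pow(Add(c, c), -1)) = Mul(Add(Rational(-23, 2), c), Pow(Mul(2, c), -1)) = Mul(Add(Rational(-23, 2), c), Mul(Rational(1, 2), Pow(c, -1))) = Mul(Rational(1, 2), Pow(c, -1), Add(Rational(-23, 2), c)))
Add(Function('Q')(Function('S')(-3, 6)), Mul(319, -355)) = Add(Mul(Rational(1, 4), Pow(Add(Mul(Rational(-1, 9), 6), Mul(Rational(-1, 9), -3)), -1), Add(-23, Mul(2, Add(Mul(Rational(-1, 9), 6), Mul(Rational(-1, 9), -3))))), Mul(319, -355)) = Add(Mul(Rational(1, 4), Pow(Add(Rational(-2, 3), Rational(1, 3)), -1), Add(-23, Mul(2, Add(Rational(-2, 3), Rational(1, 3))))), -113245) = Add(Mul(Rational(1, 4), Pow(Rational(-1, 3), -1), Add(-23, Mul(2, Rational(-1, 3)))), -113245) = Add(Mul(Rational(1, 4), -3, Add(-23, Rational(-2, 3))), -113245) = Add(Mul(Rational(1, 4), -3, Rational(-71, 3)), -113245) = Add(Rational(71, 4), -113245) = Rational(-452909, 4)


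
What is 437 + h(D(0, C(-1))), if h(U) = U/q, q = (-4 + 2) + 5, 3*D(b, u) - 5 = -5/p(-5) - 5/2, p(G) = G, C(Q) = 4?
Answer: 7873/18 ≈ 437.39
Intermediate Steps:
D(b, u) = 7/6 (D(b, u) = 5/3 + (-5/(-5) - 5/2)/3 = 5/3 + (-5*(-⅕) - 5*½)/3 = 5/3 + (1 - 5/2)/3 = 5/3 + (⅓)*(-3/2) = 5/3 - ½ = 7/6)
q = 3 (q = -2 + 5 = 3)
h(U) = U/3
437 + h(D(0, C(-1))) = 437 + (⅓)*(7/6) = 437 + 7/18 = 7873/18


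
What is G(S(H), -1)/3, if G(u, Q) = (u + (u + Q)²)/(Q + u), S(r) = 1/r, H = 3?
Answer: -7/18 ≈ -0.38889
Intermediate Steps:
G(u, Q) = (u + (Q + u)²)/(Q + u)
G(S(H), -1)/3 = (-1 + 1/3 + 1/(3*(-1 + 1/3)))/3 = (-1 + ⅓ + 1/(3*(-1 + ⅓)))/3 = (-1 + ⅓ + 1/(3*(-⅔)))/3 = (-1 + ⅓ + (⅓)*(-3/2))/3 = (-1 + ⅓ - ½)/3 = (⅓)*(-7/6) = -7/18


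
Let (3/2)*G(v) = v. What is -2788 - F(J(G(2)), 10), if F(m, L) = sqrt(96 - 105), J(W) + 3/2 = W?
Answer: -2788 - 3*I ≈ -2788.0 - 3.0*I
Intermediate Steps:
G(v) = 2*v/3
J(W) = -3/2 + W
F(m, L) = 3*I (F(m, L) = sqrt(-9) = 3*I)
-2788 - F(J(G(2)), 10) = -2788 - 3*I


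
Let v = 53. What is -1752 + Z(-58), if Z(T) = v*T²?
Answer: 176540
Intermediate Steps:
Z(T) = 53*T²
-1752 + Z(-58) = -1752 + 53*(-58)² = -1752 + 53*3364 = -1752 + 178292 = 176540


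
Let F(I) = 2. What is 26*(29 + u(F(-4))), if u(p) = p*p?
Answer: 858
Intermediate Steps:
u(p) = p**2
26*(29 + u(F(-4))) = 26*(29 + 2**2) = 26*(29 + 4) = 26*33 = 858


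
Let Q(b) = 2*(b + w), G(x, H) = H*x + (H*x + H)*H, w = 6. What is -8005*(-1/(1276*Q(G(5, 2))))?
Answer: 1601/20416 ≈ 0.078419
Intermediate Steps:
G(x, H) = H*x + H*(H + H*x) (G(x, H) = H*x + (H + H*x)*H = H*x + H*(H + H*x))
Q(b) = 12 + 2*b (Q(b) = 2*(b + 6) = 2*(6 + b) = 12 + 2*b)
-8005*(-1/(1276*Q(G(5, 2)))) = -8005*(-1/(1276*(12 + 2*(2*(2 + 5 + 2*5))))) = -8005*(-1/(1276*(12 + 2*(2*(2 + 5 + 10))))) = -8005*(-1/(1276*(12 + 2*(2*17)))) = -8005*(-1/(1276*(12 + 2*34))) = -8005*(-1/(1276*(12 + 68))) = -8005/(638*(-2*80)) = -8005/(638*(-160)) = -8005/(-102080) = -8005*(-1/102080) = 1601/20416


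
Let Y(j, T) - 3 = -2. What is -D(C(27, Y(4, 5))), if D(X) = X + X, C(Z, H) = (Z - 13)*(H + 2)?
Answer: -84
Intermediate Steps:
Y(j, T) = 1 (Y(j, T) = 3 - 2 = 1)
C(Z, H) = (-13 + Z)*(2 + H)
D(X) = 2*X
-D(C(27, Y(4, 5))) = -2*(-26 - 13*1 + 2*27 + 1*27) = -2*(-26 - 13 + 54 + 27) = -2*42 = -1*84 = -84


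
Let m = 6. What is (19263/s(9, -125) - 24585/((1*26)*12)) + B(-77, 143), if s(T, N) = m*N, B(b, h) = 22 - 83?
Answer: -2151267/13000 ≈ -165.48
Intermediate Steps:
B(b, h) = -61
s(T, N) = 6*N
(19263/s(9, -125) - 24585/((1*26)*12)) + B(-77, 143) = (19263/((6*(-125))) - 24585/((1*26)*12)) - 61 = (19263/(-750) - 24585/(26*12)) - 61 = (19263*(-1/750) - 24585/312) - 61 = (-6421/250 - 24585*1/312) - 61 = (-6421/250 - 8195/104) - 61 = -1358267/13000 - 61 = -2151267/13000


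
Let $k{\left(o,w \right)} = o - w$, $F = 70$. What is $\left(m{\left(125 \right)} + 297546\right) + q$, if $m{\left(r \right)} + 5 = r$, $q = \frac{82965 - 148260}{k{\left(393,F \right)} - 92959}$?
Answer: $\frac{27574652871}{92636} \approx 2.9767 \cdot 10^{5}$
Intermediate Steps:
$q = \frac{65295}{92636}$ ($q = \frac{82965 - 148260}{\left(393 - 70\right) - 92959} = - \frac{65295}{\left(393 - 70\right) - 92959} = - \frac{65295}{323 - 92959} = - \frac{65295}{-92636} = \left(-65295\right) \left(- \frac{1}{92636}\right) = \frac{65295}{92636} \approx 0.70486$)
$m{\left(r \right)} = -5 + r$
$\left(m{\left(125 \right)} + 297546\right) + q = \left(\left(-5 + 125\right) + 297546\right) + \frac{65295}{92636} = \left(120 + 297546\right) + \frac{65295}{92636} = 297666 + \frac{65295}{92636} = \frac{27574652871}{92636}$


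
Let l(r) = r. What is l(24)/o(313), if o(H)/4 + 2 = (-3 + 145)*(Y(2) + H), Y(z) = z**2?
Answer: 1/7502 ≈ 0.00013330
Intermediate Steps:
o(H) = 2264 + 568*H (o(H) = -8 + 4*((-3 + 145)*(2**2 + H)) = -8 + 4*(142*(4 + H)) = -8 + 4*(568 + 142*H) = -8 + (2272 + 568*H) = 2264 + 568*H)
l(24)/o(313) = 24/(2264 + 568*313) = 24/(2264 + 177784) = 24/180048 = 24*(1/180048) = 1/7502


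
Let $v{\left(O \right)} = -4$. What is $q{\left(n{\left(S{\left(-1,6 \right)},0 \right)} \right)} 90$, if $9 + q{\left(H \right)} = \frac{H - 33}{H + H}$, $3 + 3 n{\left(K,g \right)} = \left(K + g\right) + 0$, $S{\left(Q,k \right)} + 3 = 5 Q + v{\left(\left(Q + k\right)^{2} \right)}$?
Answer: $-468$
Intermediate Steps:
$S{\left(Q,k \right)} = -7 + 5 Q$ ($S{\left(Q,k \right)} = -3 + \left(5 Q - 4\right) = -3 + \left(-4 + 5 Q\right) = -7 + 5 Q$)
$n{\left(K,g \right)} = -1 + \frac{K}{3} + \frac{g}{3}$ ($n{\left(K,g \right)} = -1 + \frac{\left(K + g\right) + 0}{3} = -1 + \frac{K + g}{3} = -1 + \left(\frac{K}{3} + \frac{g}{3}\right) = -1 + \frac{K}{3} + \frac{g}{3}$)
$q{\left(H \right)} = -9 + \frac{-33 + H}{2 H}$ ($q{\left(H \right)} = -9 + \frac{H - 33}{H + H} = -9 + \frac{-33 + H}{2 H}$)
$q{\left(n{\left(S{\left(-1,6 \right)},0 \right)} \right)} 90 = \frac{-33 - 17 \left(-1 + \frac{-7 + 5 \left(-1\right)}{3} + \frac{1}{3} \cdot 0\right)}{2 \left(-1 + \frac{-7 + 5 \left(-1\right)}{3} + \frac{1}{3} \cdot 0\right)} 90 = \frac{-33 - 17 \left(-1 + \frac{-7 - 5}{3} + 0\right)}{2 \left(-1 + \frac{-7 - 5}{3} + 0\right)} 90 = \frac{-33 - 17 \left(-1 + \frac{1}{3} \left(-12\right) + 0\right)}{2 \left(-1 + \frac{1}{3} \left(-12\right) + 0\right)} 90 = \frac{-33 - 17 \left(-1 - 4 + 0\right)}{2 \left(-1 - 4 + 0\right)} 90 = \frac{-33 - -85}{2 \left(-5\right)} 90 = \frac{1}{2} \left(- \frac{1}{5}\right) \left(-33 + 85\right) 90 = \frac{1}{2} \left(- \frac{1}{5}\right) 52 \cdot 90 = \left(- \frac{26}{5}\right) 90 = -468$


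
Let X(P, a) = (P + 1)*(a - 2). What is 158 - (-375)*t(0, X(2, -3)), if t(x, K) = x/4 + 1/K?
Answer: 133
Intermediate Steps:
X(P, a) = (1 + P)*(-2 + a)
t(x, K) = 1/K + x/4 (t(x, K) = x*(¼) + 1/K = x/4 + 1/K = 1/K + x/4)
158 - (-375)*t(0, X(2, -3)) = 158 - (-375)*(1/(-2 - 3 - 2*2 + 2*(-3)) + (¼)*0) = 158 - (-375)*(1/(-2 - 3 - 4 - 6) + 0) = 158 - (-375)*(1/(-15) + 0) = 158 - (-375)*(-1/15 + 0) = 158 - (-375)*(-1)/15 = 158 - 125*⅕ = 158 - 25 = 133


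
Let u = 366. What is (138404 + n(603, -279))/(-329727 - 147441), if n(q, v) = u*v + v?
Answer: -36011/477168 ≈ -0.075468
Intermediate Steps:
n(q, v) = 367*v (n(q, v) = 366*v + v = 367*v)
(138404 + n(603, -279))/(-329727 - 147441) = (138404 + 367*(-279))/(-329727 - 147441) = (138404 - 102393)/(-477168) = 36011*(-1/477168) = -36011/477168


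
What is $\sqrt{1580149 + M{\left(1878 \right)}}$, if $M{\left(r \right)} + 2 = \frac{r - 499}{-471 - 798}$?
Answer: $\frac{2 \sqrt{70683482031}}{423} \approx 1257.0$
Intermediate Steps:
$M{\left(r \right)} = - \frac{2039}{1269} - \frac{r}{1269}$ ($M{\left(r \right)} = -2 + \frac{r - 499}{-471 - 798} = -2 + \frac{-499 + r}{-1269} = -2 + \left(-499 + r\right) \left(- \frac{1}{1269}\right) = -2 - \left(- \frac{499}{1269} + \frac{r}{1269}\right) = - \frac{2039}{1269} - \frac{r}{1269}$)
$\sqrt{1580149 + M{\left(1878 \right)}} = \sqrt{1580149 - \frac{3917}{1269}} = \sqrt{\frac{2005205164}{1269}} = \frac{2 \sqrt{70683482031}}{423}$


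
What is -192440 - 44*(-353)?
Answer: -176908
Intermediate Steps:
-192440 - 44*(-353) = -192440 - 1*(-15532) = -192440 + 15532 = -176908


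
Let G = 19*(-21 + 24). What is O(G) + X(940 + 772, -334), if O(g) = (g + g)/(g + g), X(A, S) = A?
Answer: 1713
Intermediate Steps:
G = 57 (G = 19*3 = 57)
O(g) = 1 (O(g) = (2*g)/((2*g)) = (2*g)*(1/(2*g)) = 1)
O(G) + X(940 + 772, -334) = 1 + (940 + 772) = 1 + 1712 = 1713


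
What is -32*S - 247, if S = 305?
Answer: -10007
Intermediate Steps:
-32*S - 247 = -32*305 - 247 = -9760 - 247 = -10007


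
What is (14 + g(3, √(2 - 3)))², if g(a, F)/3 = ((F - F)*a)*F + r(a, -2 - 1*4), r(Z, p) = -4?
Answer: 4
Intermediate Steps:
g(a, F) = -12 (g(a, F) = 3*(((F - F)*a)*F - 4) = 3*((0*a)*F - 4) = 3*(0*F - 4) = 3*(0 - 4) = 3*(-4) = -12)
(14 + g(3, √(2 - 3)))² = (14 - 12)² = 2² = 4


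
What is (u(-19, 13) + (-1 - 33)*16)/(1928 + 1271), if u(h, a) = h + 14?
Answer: -549/3199 ≈ -0.17162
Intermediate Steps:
u(h, a) = 14 + h
(u(-19, 13) + (-1 - 33)*16)/(1928 + 1271) = ((14 - 19) + (-1 - 33)*16)/(1928 + 1271) = (-5 - 34*16)/3199 = (-5 - 544)*(1/3199) = -549*1/3199 = -549/3199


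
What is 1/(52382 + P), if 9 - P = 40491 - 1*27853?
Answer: 1/39753 ≈ 2.5155e-5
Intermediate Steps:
P = -12629 (P = 9 - (40491 - 1*27853) = 9 - (40491 - 27853) = 9 - 1*12638 = 9 - 12638 = -12629)
1/(52382 + P) = 1/(52382 - 12629) = 1/39753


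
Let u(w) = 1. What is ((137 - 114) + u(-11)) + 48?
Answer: 72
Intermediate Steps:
((137 - 114) + u(-11)) + 48 = ((137 - 114) + 1) + 48 = (23 + 1) + 48 = 24 + 48 = 72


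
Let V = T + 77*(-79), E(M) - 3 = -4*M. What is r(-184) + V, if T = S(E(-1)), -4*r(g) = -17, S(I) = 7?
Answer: -24287/4 ≈ -6071.8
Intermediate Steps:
E(M) = 3 - 4*M
r(g) = 17/4 (r(g) = -¼*(-17) = 17/4)
T = 7
V = -6076 (V = 7 + 77*(-79) = 7 - 6083 = -6076)
r(-184) + V = 17/4 - 6076 = -24287/4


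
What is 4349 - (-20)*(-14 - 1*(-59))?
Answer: 5249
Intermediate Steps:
4349 - (-20)*(-14 - 1*(-59)) = 4349 - (-20)*(-14 + 59) = 4349 - (-20)*45 = 4349 - 1*(-900) = 4349 + 900 = 5249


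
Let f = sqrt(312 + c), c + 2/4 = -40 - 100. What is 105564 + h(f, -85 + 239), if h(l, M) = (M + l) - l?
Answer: 105718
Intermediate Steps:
c = -281/2 (c = -1/2 + (-40 - 100) = -1/2 - 140 = -281/2 ≈ -140.50)
f = 7*sqrt(14)/2 (f = sqrt(312 - 281/2) = sqrt(343/2) = 7*sqrt(14)/2 ≈ 13.096)
h(l, M) = M
105564 + h(f, -85 + 239) = 105564 + (-85 + 239) = 105564 + 154 = 105718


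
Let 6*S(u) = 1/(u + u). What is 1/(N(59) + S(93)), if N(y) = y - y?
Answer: 1116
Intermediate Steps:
S(u) = 1/(12*u) (S(u) = 1/(6*(u + u)) = 1/(6*((2*u))) = (1/(2*u))/6 = 1/(12*u))
N(y) = 0
1/(N(59) + S(93)) = 1/(0 + (1/12)/93) = 1/(0 + (1/12)*(1/93)) = 1/(0 + 1/1116) = 1/(1/1116) = 1116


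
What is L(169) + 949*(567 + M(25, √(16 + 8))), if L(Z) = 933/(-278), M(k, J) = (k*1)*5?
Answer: 182563891/278 ≈ 6.5671e+5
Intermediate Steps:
M(k, J) = 5*k (M(k, J) = k*5 = 5*k)
L(Z) = -933/278 (L(Z) = 933*(-1/278) = -933/278)
L(169) + 949*(567 + M(25, √(16 + 8))) = -933/278 + 949*(567 + 5*25) = -933/278 + 949*(567 + 125) = -933/278 + 949*692 = -933/278 + 656708 = 182563891/278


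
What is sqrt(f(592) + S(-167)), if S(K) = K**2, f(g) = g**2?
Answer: sqrt(378353) ≈ 615.10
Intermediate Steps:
sqrt(f(592) + S(-167)) = sqrt(592**2 + (-167)**2) = sqrt(350464 + 27889) = sqrt(378353)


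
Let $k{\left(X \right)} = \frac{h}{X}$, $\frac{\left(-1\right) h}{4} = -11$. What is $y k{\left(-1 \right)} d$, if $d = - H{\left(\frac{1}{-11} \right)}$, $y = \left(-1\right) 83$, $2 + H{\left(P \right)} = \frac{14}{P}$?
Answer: $569712$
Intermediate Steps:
$h = 44$ ($h = \left(-4\right) \left(-11\right) = 44$)
$k{\left(X \right)} = \frac{44}{X}$
$H{\left(P \right)} = -2 + \frac{14}{P}$
$y = -83$
$d = 156$ ($d = - (-2 + \frac{14}{\frac{1}{-11}}) = - (-2 + \frac{14}{- \frac{1}{11}}) = - (-2 + 14 \left(-11\right)) = - (-2 - 154) = \left(-1\right) \left(-156\right) = 156$)
$y k{\left(-1 \right)} d = - 83 \frac{44}{-1} \cdot 156 = - 83 \cdot 44 \left(-1\right) 156 = \left(-83\right) \left(-44\right) 156 = 3652 \cdot 156 = 569712$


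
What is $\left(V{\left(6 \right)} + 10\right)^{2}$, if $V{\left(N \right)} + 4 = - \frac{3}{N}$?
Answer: $\frac{121}{4} \approx 30.25$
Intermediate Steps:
$V{\left(N \right)} = -4 - \frac{3}{N}$
$\left(V{\left(6 \right)} + 10\right)^{2} = \left(\left(-4 - \frac{3}{6}\right) + 10\right)^{2} = \left(\left(-4 - \frac{1}{2}\right) + 10\right)^{2} = \left(- \frac{9}{2} + 10\right)^{2} = \left(\frac{11}{2}\right)^{2} = \frac{121}{4}$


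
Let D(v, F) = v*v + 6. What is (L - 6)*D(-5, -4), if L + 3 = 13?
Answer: 124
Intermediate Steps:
L = 10 (L = -3 + 13 = 10)
D(v, F) = 6 + v**2 (D(v, F) = v**2 + 6 = 6 + v**2)
(L - 6)*D(-5, -4) = (10 - 6)*(6 + (-5)**2) = 4*(6 + 25) = 4*31 = 124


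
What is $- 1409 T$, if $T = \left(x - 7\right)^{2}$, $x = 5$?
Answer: $-5636$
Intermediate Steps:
$T = 4$ ($T = \left(5 - 7\right)^{2} = \left(-2\right)^{2} = 4$)
$- 1409 T = \left(-1409\right) 4 = -5636$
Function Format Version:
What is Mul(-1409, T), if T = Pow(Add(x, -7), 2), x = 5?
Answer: -5636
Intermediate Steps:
T = 4 (T = Pow(Add(5, -7), 2) = Pow(-2, 2) = 4)
Mul(-1409, T) = Mul(-1409, 4) = -5636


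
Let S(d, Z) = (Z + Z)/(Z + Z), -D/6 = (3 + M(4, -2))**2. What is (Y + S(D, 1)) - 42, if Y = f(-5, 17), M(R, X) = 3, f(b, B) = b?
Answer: -46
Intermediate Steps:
D = -216 (D = -6*(3 + 3)**2 = -6*6**2 = -6*36 = -216)
S(d, Z) = 1 (S(d, Z) = (2*Z)/((2*Z)) = (2*Z)*(1/(2*Z)) = 1)
Y = -5
(Y + S(D, 1)) - 42 = (-5 + 1) - 42 = -4 - 42 = -46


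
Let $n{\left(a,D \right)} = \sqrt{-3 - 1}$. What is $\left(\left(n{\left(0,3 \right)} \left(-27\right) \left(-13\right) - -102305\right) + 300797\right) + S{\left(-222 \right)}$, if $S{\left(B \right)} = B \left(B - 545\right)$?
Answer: $573376 + 702 i \approx 5.7338 \cdot 10^{5} + 702.0 i$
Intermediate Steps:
$n{\left(a,D \right)} = 2 i$ ($n{\left(a,D \right)} = \sqrt{-4} = 2 i$)
$S{\left(B \right)} = B \left(-545 + B\right)$
$\left(\left(n{\left(0,3 \right)} \left(-27\right) \left(-13\right) - -102305\right) + 300797\right) + S{\left(-222 \right)} = \left(\left(2 i \left(-27\right) \left(-13\right) - -102305\right) + 300797\right) - 222 \left(-545 - 222\right) = \left(\left(- 54 i \left(-13\right) + 102305\right) + 300797\right) - -170274 = \left(\left(702 i + 102305\right) + 300797\right) + 170274 = \left(\left(102305 + 702 i\right) + 300797\right) + 170274 = \left(403102 + 702 i\right) + 170274 = 573376 + 702 i$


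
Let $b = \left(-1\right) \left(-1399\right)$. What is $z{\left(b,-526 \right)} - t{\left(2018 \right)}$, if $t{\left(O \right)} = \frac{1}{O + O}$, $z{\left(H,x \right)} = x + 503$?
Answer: $- \frac{92829}{4036} \approx -23.0$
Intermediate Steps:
$b = 1399$
$z{\left(H,x \right)} = 503 + x$
$t{\left(O \right)} = \frac{1}{2 O}$
$z{\left(b,-526 \right)} - t{\left(2018 \right)} = \left(503 - 526\right) - \frac{1}{2 \cdot 2018} = -23 - \frac{1}{2} \cdot \frac{1}{2018} = -23 - \frac{1}{4036} = - \frac{92829}{4036}$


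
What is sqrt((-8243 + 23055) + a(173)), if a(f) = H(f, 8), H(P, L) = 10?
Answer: sqrt(14822) ≈ 121.75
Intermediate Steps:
a(f) = 10
sqrt((-8243 + 23055) + a(173)) = sqrt((-8243 + 23055) + 10) = sqrt(14812 + 10) = sqrt(14822)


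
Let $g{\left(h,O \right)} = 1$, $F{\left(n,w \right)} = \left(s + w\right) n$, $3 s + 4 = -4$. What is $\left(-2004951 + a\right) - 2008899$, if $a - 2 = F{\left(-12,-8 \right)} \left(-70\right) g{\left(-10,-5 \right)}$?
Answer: $-4022808$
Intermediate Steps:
$s = - \frac{8}{3}$ ($s = - \frac{4}{3} + \frac{1}{3} \left(-4\right) = - \frac{4}{3} - \frac{4}{3} = - \frac{8}{3} \approx -2.6667$)
$F{\left(n,w \right)} = n \left(- \frac{8}{3} + w\right)$ ($F{\left(n,w \right)} = \left(- \frac{8}{3} + w\right) n = n \left(- \frac{8}{3} + w\right)$)
$a = -8958$ ($a = 2 + \frac{1}{3} \left(-12\right) \left(-8 + 3 \left(-8\right)\right) \left(-70\right) 1 = 2 + \frac{1}{3} \left(-12\right) \left(-8 - 24\right) \left(-70\right) 1 = 2 + \frac{1}{3} \left(-12\right) \left(-32\right) \left(-70\right) 1 = 2 + 128 \left(-70\right) 1 = 2 - 8960 = -8958$)
$\left(-2004951 + a\right) - 2008899 = \left(-2004951 - 8958\right) - 2008899 = -2013909 - 2008899 = -4022808$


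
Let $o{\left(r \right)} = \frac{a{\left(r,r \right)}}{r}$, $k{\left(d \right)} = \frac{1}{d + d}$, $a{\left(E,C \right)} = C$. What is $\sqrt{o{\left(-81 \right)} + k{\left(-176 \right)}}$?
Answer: $\frac{3 \sqrt{858}}{88} \approx 0.99858$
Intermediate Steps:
$k{\left(d \right)} = \frac{1}{2 d}$
$o{\left(r \right)} = 1$ ($o{\left(r \right)} = \frac{r}{r} = 1$)
$\sqrt{o{\left(-81 \right)} + k{\left(-176 \right)}} = \sqrt{1 + \frac{1}{2 \left(-176\right)}} = \sqrt{1 + \frac{1}{2} \left(- \frac{1}{176}\right)} = \sqrt{1 - \frac{1}{352}} = \sqrt{\frac{351}{352}} = \frac{3 \sqrt{858}}{88}$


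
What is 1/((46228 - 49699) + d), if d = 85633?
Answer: 1/82162 ≈ 1.2171e-5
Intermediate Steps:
1/((46228 - 49699) + d) = 1/((46228 - 49699) + 85633) = 1/(-3471 + 85633) = 1/82162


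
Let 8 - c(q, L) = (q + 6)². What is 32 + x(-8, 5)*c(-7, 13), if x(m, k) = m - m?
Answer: 32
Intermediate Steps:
x(m, k) = 0
c(q, L) = 8 - (6 + q)² (c(q, L) = 8 - (q + 6)² = 8 - (6 + q)²)
32 + x(-8, 5)*c(-7, 13) = 32 + 0*(8 - (6 - 7)²) = 32 + 0*(8 - 1*(-1)²) = 32 + 0*(8 - 1*1) = 32 + 0*(8 - 1) = 32 + 0*7 = 32 + 0 = 32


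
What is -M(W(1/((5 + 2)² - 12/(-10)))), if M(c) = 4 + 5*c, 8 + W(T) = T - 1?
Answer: 10266/251 ≈ 40.900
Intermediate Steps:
W(T) = -9 + T (W(T) = -8 + (T - 1) = -8 + (-1 + T) = -9 + T)
-M(W(1/((5 + 2)² - 12/(-10)))) = -(4 + 5*(-9 + 1/((5 + 2)² - 12/(-10)))) = -(4 + 5*(-9 + 1/(7² - 12*(-⅒)))) = -(4 + 5*(-9 + 1/(49 + 6/5))) = -(4 + 5*(-9 + 1/(251/5))) = -(4 + 5*(-9 + 5/251)) = -(4 + 5*(-2254/251)) = -(4 - 11270/251) = -1*(-10266/251) = 10266/251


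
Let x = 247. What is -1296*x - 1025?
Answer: -321137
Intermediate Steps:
-1296*x - 1025 = -1296*247 - 1025 = -320112 - 1025 = -321137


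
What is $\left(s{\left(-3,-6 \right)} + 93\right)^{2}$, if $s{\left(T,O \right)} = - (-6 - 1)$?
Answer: $10000$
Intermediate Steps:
$s{\left(T,O \right)} = 7$ ($s{\left(T,O \right)} = \left(-1\right) \left(-7\right) = 7$)
$\left(s{\left(-3,-6 \right)} + 93\right)^{2} = \left(7 + 93\right)^{2} = 100^{2} = 10000$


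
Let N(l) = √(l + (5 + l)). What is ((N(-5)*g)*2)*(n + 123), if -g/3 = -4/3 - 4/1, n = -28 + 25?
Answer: 3840*I*√5 ≈ 8586.5*I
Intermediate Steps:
n = -3
g = 16 (g = -3*(-4/3 - 4/1) = -3*(-4*⅓ - 4*1) = -3*(-4/3 - 4) = -3*(-16/3) = 16)
N(l) = √(5 + 2*l)
((N(-5)*g)*2)*(n + 123) = ((√(5 + 2*(-5))*16)*2)*(-3 + 123) = ((√(5 - 10)*16)*2)*120 = ((√(-5)*16)*2)*120 = (((I*√5)*16)*2)*120 = ((16*I*√5)*2)*120 = (32*I*√5)*120 = 3840*I*√5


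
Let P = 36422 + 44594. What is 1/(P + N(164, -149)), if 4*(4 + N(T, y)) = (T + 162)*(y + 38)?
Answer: 2/143931 ≈ 1.3896e-5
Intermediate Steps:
N(T, y) = -4 + (38 + y)*(162 + T)/4 (N(T, y) = -4 + ((T + 162)*(y + 38))/4 = -4 + ((162 + T)*(38 + y))/4 = -4 + ((38 + y)*(162 + T))/4 = -4 + (38 + y)*(162 + T)/4)
P = 81016
1/(P + N(164, -149)) = 1/(81016 + (1535 + (19/2)*164 + (81/2)*(-149) + (¼)*164*(-149))) = 1/(81016 + (1535 + 1558 - 12069/2 - 6109)) = 1/(81016 - 18101/2) = 1/(143931/2) = 2/143931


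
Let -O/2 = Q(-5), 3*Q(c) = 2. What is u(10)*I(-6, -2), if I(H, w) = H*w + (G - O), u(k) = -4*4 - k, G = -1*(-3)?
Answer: -1274/3 ≈ -424.67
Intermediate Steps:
Q(c) = ⅔ (Q(c) = (⅓)*2 = ⅔)
O = -4/3 (O = -2*⅔ = -4/3 ≈ -1.3333)
G = 3
u(k) = -16 - k
I(H, w) = 13/3 + H*w (I(H, w) = H*w + (3 - 1*(-4/3)) = H*w + (3 + 4/3) = H*w + 13/3 = 13/3 + H*w)
u(10)*I(-6, -2) = (-16 - 1*10)*(13/3 - 6*(-2)) = (-16 - 10)*(13/3 + 12) = -26*49/3 = -1274/3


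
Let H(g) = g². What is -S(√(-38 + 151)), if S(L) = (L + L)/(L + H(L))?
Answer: 1/56 - √113/56 ≈ -0.17197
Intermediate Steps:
S(L) = 2*L/(L + L²) (S(L) = (L + L)/(L + L²) = (2*L)/(L + L²) = 2*L/(L + L²))
-S(√(-38 + 151)) = -2/(1 + √(-38 + 151)) = -2/(1 + √113)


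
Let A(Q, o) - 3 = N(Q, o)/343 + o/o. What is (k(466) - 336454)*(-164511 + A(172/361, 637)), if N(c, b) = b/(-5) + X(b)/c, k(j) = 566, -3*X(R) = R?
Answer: 35640435009628/645 ≈ 5.5256e+10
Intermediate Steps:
X(R) = -R/3
N(c, b) = -b/5 - b/(3*c) (N(c, b) = b/(-5) + (-b/3)/c = b*(-1/5) - b/(3*c) = -b/5 - b/(3*c))
A(Q, o) = 4 - o/1715 - o/(1029*Q) (A(Q, o) = 3 + ((-o/5 - o/(3*Q))/343 + o/o) = 3 + ((-o/5 - o/(3*Q))*(1/343) + 1) = 3 + ((-o/1715 - o/(1029*Q)) + 1) = 3 + (1 - o/1715 - o/(1029*Q)) = 4 - o/1715 - o/(1029*Q))
(k(466) - 336454)*(-164511 + A(172/361, 637)) = (566 - 336454)*(-164511 + (4 - 1/1715*637 - 1/1029*637/172/361)) = -335888*(-164511 + (4 - 13/35 - 1/1029*637/172*(1/361))) = -335888*(-164511 + (4 - 13/35 - 1/1029*637/172/361)) = -335888*(-164511 + (4 - 13/35 - 1/1029*637*361/172)) = -335888*(-164511 + (4 - 13/35 - 4693/3612)) = -335888*(-164511 + 42067/18060) = -335888*(-2971026593/18060) = 35640435009628/645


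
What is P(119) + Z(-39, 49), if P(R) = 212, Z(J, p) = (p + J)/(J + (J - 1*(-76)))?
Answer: 207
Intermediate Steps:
Z(J, p) = (J + p)/(76 + 2*J) (Z(J, p) = (J + p)/(J + (J + 76)) = (J + p)/(J + (76 + J)) = (J + p)/(76 + 2*J))
P(119) + Z(-39, 49) = 212 + (-39 + 49)/(2*(38 - 39)) = 212 + (1/2)*10/(-1) = 212 + (1/2)*(-1)*10 = 212 - 5 = 207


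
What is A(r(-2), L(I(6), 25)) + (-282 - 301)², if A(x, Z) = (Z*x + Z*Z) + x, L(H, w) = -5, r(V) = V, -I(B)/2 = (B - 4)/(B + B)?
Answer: 339922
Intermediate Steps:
I(B) = -(-4 + B)/B (I(B) = -2*(B - 4)/(B + B) = -2*(-4 + B)/(2*B) = -2*(-4 + B)*1/(2*B) = -(-4 + B)/B)
A(x, Z) = x + Z² + Z*x (A(x, Z) = (Z*x + Z²) + x = (Z² + Z*x) + x = x + Z² + Z*x)
A(r(-2), L(I(6), 25)) + (-282 - 301)² = (-2 + (-5)² - 5*(-2)) + (-282 - 301)² = (-2 + 25 + 10) + (-583)² = 33 + 339889 = 339922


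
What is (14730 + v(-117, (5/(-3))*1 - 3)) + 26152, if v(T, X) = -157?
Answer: 40725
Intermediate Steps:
(14730 + v(-117, (5/(-3))*1 - 3)) + 26152 = (14730 - 157) + 26152 = 14573 + 26152 = 40725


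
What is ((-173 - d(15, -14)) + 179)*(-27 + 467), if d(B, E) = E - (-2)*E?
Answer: 21120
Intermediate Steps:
d(B, E) = 3*E (d(B, E) = E + 2*E = 3*E)
((-173 - d(15, -14)) + 179)*(-27 + 467) = ((-173 - 3*(-14)) + 179)*(-27 + 467) = ((-173 - 1*(-42)) + 179)*440 = ((-173 + 42) + 179)*440 = (-131 + 179)*440 = 48*440 = 21120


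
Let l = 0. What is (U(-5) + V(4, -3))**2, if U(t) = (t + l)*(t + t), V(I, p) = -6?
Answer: 1936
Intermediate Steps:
U(t) = 2*t**2 (U(t) = (t + 0)*(t + t) = t*(2*t) = 2*t**2)
(U(-5) + V(4, -3))**2 = (2*(-5)**2 - 6)**2 = (2*25 - 6)**2 = (50 - 6)**2 = 44**2 = 1936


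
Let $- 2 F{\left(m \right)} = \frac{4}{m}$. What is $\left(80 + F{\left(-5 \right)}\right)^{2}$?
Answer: $\frac{161604}{25} \approx 6464.2$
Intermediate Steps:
$F{\left(m \right)} = - \frac{2}{m}$ ($F{\left(m \right)} = - \frac{4 \frac{1}{m}}{2} = - \frac{2}{m}$)
$\left(80 + F{\left(-5 \right)}\right)^{2} = \left(80 - \frac{2}{-5}\right)^{2} = \left(80 - - \frac{2}{5}\right)^{2} = \left(80 + \frac{2}{5}\right)^{2} = \left(\frac{402}{5}\right)^{2} = \frac{161604}{25}$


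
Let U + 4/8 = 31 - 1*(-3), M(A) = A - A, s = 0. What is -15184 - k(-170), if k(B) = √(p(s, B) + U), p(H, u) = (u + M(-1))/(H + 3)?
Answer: -15184 - I*√834/6 ≈ -15184.0 - 4.8132*I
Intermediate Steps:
M(A) = 0
p(H, u) = u/(3 + H) (p(H, u) = (u + 0)/(H + 3) = u/(3 + H))
U = 67/2 (U = -½ + (31 - 1*(-3)) = -½ + (31 + 3) = -½ + 34 = 67/2 ≈ 33.500)
k(B) = √(67/2 + B/3) (k(B) = √(B/(3 + 0) + 67/2) = √(B/3 + 67/2) = √(67/2 + B/3))
-15184 - k(-170) = -15184 - √(1206 + 12*(-170))/6 = -15184 - √(1206 - 2040)/6 = -15184 - √(-834)/6 = -15184 - I*√834/6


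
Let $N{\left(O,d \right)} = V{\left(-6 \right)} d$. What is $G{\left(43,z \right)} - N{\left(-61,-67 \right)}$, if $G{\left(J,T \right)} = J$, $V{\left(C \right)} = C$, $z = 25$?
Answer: $-359$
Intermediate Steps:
$N{\left(O,d \right)} = - 6 d$
$G{\left(43,z \right)} - N{\left(-61,-67 \right)} = 43 - \left(-6\right) \left(-67\right) = 43 - 402 = -359$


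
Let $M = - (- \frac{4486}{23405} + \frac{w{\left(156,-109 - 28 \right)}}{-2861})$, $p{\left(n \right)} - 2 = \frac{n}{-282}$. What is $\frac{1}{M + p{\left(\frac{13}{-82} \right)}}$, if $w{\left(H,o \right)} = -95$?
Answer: $\frac{1548422466420}{3343083528409} \approx 0.46317$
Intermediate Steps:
$p{\left(n \right)} = 2 - \frac{n}{282}$ ($p{\left(n \right)} = 2 + \frac{n}{-282} = 2 + n \left(- \frac{1}{282}\right) = 2 - \frac{n}{282}$)
$M = \frac{10610971}{66961705}$ ($M = - (- \frac{4486}{23405} - \frac{95}{-2861}) = - (\left(-4486\right) \frac{1}{23405} - - \frac{95}{2861}) = - (- \frac{4486}{23405} + \frac{95}{2861}) = \left(-1\right) \left(- \frac{10610971}{66961705}\right) = \frac{10610971}{66961705} \approx 0.15846$)
$\frac{1}{M + p{\left(\frac{13}{-82} \right)}} = \frac{1}{\frac{10610971}{66961705} + \left(2 - \frac{13 \frac{1}{-82}}{282}\right)} = \frac{1}{\frac{10610971}{66961705} + \left(2 - \frac{13 \left(- \frac{1}{82}\right)}{282}\right)} = \frac{1}{\frac{10610971}{66961705} + \left(2 - - \frac{13}{23124}\right)} = \frac{1}{\frac{10610971}{66961705} + \left(2 + \frac{13}{23124}\right)} = \frac{1}{\frac{10610971}{66961705} + \frac{46261}{23124}} = \frac{1}{\frac{3343083528409}{1548422466420}} = \frac{1548422466420}{3343083528409}$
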